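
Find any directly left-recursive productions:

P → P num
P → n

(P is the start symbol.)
Direct left recursion occurs when N → N α for some non-terminal N (the right-hand side begins with the left-hand side itself).

P → P num: LEFT RECURSIVE (starts with P)
P → n: starts with n

The grammar has direct left recursion on: P.

Answer: Yes, P is left-recursive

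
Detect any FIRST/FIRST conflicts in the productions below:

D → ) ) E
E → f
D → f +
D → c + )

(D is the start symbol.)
No FIRST/FIRST conflicts.

A FIRST/FIRST conflict occurs when two productions N → α and N → β for the same non-terminal have FIRST(α) ∩ FIRST(β) ≠ ∅ (with ε ∈ FIRST of a nullable right-hand side, so two nullable alternatives also conflict).

Productions for D:
  D → ) ) E: FIRST = { ')' }
  D → f +: FIRST = { 'f' }
  D → c + ): FIRST = { 'c' }
E has only one production, so no FIRST/FIRST conflict is possible there.

All alternatives of each non-terminal have pairwise disjoint FIRST sets.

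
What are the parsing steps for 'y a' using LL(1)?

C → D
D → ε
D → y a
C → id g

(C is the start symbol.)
Stack is shown with the top on the left.

Stack  Input  Action
--------------------
C $    y a $  output C → D
D $    y a $  output D → y a
y a $  y a $  match 'y'
a $    a $    match 'a'
$      $      accept

The string is accepted.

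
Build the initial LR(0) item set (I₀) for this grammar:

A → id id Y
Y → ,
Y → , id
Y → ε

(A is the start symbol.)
{ [A → . id id Y], [A' → . A] }

First, augment the grammar with A' → A
I₀ = CLOSURE({ [A' → . A] }):
  [A' → . A] has the dot before A: add [A → . id id Y]
No further items can be added.

I₀ = { [A → . id id Y], [A' → . A] }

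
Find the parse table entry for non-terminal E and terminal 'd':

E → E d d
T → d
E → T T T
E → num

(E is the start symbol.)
To find M[E, 'd'], we find productions for E where 'd' is in the predict set (PREDICT(N → α) = (FIRST(α) \ {ε}) ∪ (FOLLOW(N) if α ⇒* ε)).

Relevant sets:
  FIRST(E) = { 'd', 'num' }
  FIRST(T) = { 'd' }

E → E d d: PREDICT = { 'd', 'num' }
  'd' is in predict set, so this production goes in M[E, 'd']
E → T T T: PREDICT = { 'd' }
  'd' is in predict set, so this production goes in M[E, 'd']
E → num: PREDICT = { 'num' }

M[E, 'd'] = E → E d d, E → T T T  (a multiply-defined cell — the grammar is not LL(1))

Answer: E → E d d, E → T T T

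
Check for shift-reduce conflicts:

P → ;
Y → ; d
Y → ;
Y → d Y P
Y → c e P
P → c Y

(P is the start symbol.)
Yes — I4: [Y → ; .] vs [Y → ; . d]

A shift-reduce conflict occurs when an LR(0) state has both:
  - a complete (reduce) item [A → α .] (dot at the end), and
  - a shift item [B → β . c γ] (dot before a terminal).

Augment with P' → P and build the canonical LR(0) collection (I0 = CLOSURE({[P' → . P]}), then GOTO on every symbol after a dot until no new states appear). It has 13 states:
  I0: { [P → . ;], [P → . c Y], [P' → . P] }  — shift
  I1: { [P → ; .] }  — reduce
  I2: { [P' → P .] }  — accept
  I3: { [P → c . Y], [Y → . ; d], [Y → . ;], [Y → . c e P], [Y → . d Y P] }  — shift
  I4: { [Y → ; . d], [Y → ; .] }  — shift, reduce
  I5: { [P → c Y .] }  — reduce
  I6: { [Y → c . e P] }  — shift
  I7: { [Y → . ; d], [Y → . ;], [Y → . c e P], [Y → . d Y P], [Y → d . Y P] }  — shift
  I8: { [P → . ;], [P → . c Y], [Y → d Y . P] }  — shift
  I9: { [Y → d Y P .] }  — reduce
  I10: { [P → . ;], [P → . c Y], [Y → c e . P] }  — shift
  I11: { [Y → c e P .] }  — reduce
  I12: { [Y → ; d .] }  — reduce

I4 contains reduce item [Y → ; .] and shift item [Y → ; . d] — shift-reduce conflict.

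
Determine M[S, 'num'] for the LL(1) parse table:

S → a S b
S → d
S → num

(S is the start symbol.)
To find M[S, 'num'], we find productions for S where 'num' is in the predict set (PREDICT(N → α) = (FIRST(α) \ {ε}) ∪ (FOLLOW(N) if α ⇒* ε)).

S → a S b: PREDICT = { 'a' }
S → d: PREDICT = { 'd' }
S → num: PREDICT = { 'num' }
  'num' is in predict set, so this production goes in M[S, 'num']

M[S, 'num'] = S → num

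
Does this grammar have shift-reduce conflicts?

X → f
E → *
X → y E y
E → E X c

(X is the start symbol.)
Yes — I7: [X → y E y .] vs [E → . *]

Augment with X' → X and build the canonical LR(0) collection (I0 = CLOSURE({[X' → . X]}), then GOTO on every symbol after a dot until no new states appear). It has 9 states:
  I0: { [X → . f], [X → . y E y], [X' → . X] }  — shift
  I1: { [X' → X .] }  — accept
  I2: { [X → f .] }  — reduce
  I3: { [E → . *], [E → . E X c], [X → y . E y] }  — shift
  I4: { [E → * .] }  — reduce
  I5: { [E → E . X c], [X → . f], [X → . y E y], [X → y E . y] }  — shift
  I6: { [E → E X . c] }  — shift
  I7: { [E → . *], [E → . E X c], [X → y . E y], [X → y E y .] }  — shift, reduce
  I8: { [E → E X c .] }  — reduce

I7 contains reduce item [X → y E y .] and shift item [E → . *] — shift-reduce conflict.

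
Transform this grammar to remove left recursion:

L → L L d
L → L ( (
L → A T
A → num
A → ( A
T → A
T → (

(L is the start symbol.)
L is directly left-recursive. The standard transformation for
  A → A α₁ | ... | A α_m | β₁ | ... | β_n
is
  A  → β₁ A' | ... | β_n A'
  A' → α₁ A' | ... | α_m A' | ε

L → A T becomes L → A T L'
L → L L d becomes L' → L d L'
L → L ( ( becomes L' → ( ( L'
Add L' → ε

Productions for other non-terminals are unchanged:
  A → num
  A → ( A
  T → A
  T → (

Resulting grammar:
L → A T L'
L' → L d L'
L' → ( ( L'
L' → ε
A → num
A → ( A
T → A
T → (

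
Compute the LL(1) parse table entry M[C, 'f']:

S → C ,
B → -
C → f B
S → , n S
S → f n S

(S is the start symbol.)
C → f B

To find M[C, 'f'], we find productions for C where 'f' is in the predict set (PREDICT(N → α) = (FIRST(α) \ {ε}) ∪ (FOLLOW(N) if α ⇒* ε)).

C → f B: PREDICT = { 'f' }
  'f' is in predict set, so this production goes in M[C, 'f']

M[C, 'f'] = C → f B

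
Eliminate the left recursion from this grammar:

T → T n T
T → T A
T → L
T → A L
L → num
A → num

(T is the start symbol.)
T → L T'
T → A L T'
T' → n T T'
T' → A T'
T' → ε
L → num
A → num

T is directly left-recursive. The standard transformation for
  A → A α₁ | ... | A α_m | β₁ | ... | β_n
is
  A  → β₁ A' | ... | β_n A'
  A' → α₁ A' | ... | α_m A' | ε

T → L becomes T → L T'
T → A L becomes T → A L T'
T → T n T becomes T' → n T T'
T → T A becomes T' → A T'
Add T' → ε

Productions for other non-terminals are unchanged:
  L → num
  A → num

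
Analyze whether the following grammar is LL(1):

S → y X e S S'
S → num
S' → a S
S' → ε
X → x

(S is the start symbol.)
No. Predict set conflict for S': { 'a' }

Relevant sets:
  FOLLOW(S') = { $, 'a' }

For S:
  PREDICT(S → y X e S S') = { 'y' }
  PREDICT(S → num) = { 'num' }
For S':
  PREDICT(S' → a S) = { 'a' }
  PREDICT(S' → ε) = { $, 'a' }
X has a single production, so nothing to check there.

Conflict found: Predict set conflict for S': { 'a' }
The grammar is NOT LL(1).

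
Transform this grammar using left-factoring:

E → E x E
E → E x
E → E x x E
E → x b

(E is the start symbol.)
E → E x E'
E' → E
E' → ε
E' → x E
E → x b

Left-factoring transforms A → αβ₁ | αβ₂ into A → αA' and A' → β₁ | β₂
(α is the longest common prefix among the alternatives). Repeat until
no nonterminal has two alternatives with a common prefix.

Round 1: E has alternatives sharing prefix 'E x'. Introduce E': E → E x E'
  Add: E' → E
  Add: E' → ε
  Add: E' → x E

No remaining common prefixes — done.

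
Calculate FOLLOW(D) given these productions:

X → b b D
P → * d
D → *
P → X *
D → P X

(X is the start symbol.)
{ $, '*' }

To compute FOLLOW(D), find every occurrence of D on a right-hand side N → α D β: add FIRST(β) \ {ε}, and if β is empty or nullable also add FOLLOW(N). Iterate to a fixed point.

In X → b b D: D is at the end, add FOLLOW(X)

The FOLLOW sets referred to above (computed the same way, to a fixed point):
  FOLLOW(X) = { $, '*' }

Taking the union: FOLLOW(D) = { $, '*' }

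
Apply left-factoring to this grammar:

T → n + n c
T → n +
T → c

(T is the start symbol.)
T → n + T'
T' → n c
T' → ε
T → c

Left-factoring transforms A → αβ₁ | αβ₂ into A → αA' and A' → β₁ | β₂
(α is the longest common prefix among the alternatives). Repeat until
no nonterminal has two alternatives with a common prefix.

Round 1: T has alternatives sharing prefix 'n +'. Introduce T': T → n + T'
  Add: T' → n c
  Add: T' → ε

No remaining common prefixes — done.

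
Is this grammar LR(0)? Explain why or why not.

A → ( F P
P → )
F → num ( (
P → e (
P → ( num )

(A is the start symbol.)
Augment with A' → A and build the canonical LR(0) collection (I0 = CLOSURE({[A' → . A]}), then GOTO on every symbol after a dot until no new states appear). It has 14 states:
  I0: { [A → . ( F P], [A' → . A] }  — shift
  I1: { [A → ( . F P], [F → . num ( (] }  — shift
  I2: { [A' → A .] }  — accept
  I3: { [A → ( F . P], [P → . ( num )], [P → . )], [P → . e (] }  — shift
  I4: { [F → num . ( (] }  — shift
  I5: { [F → num ( . (] }  — shift
  I6: { [F → num ( ( .] }  — reduce
  I7: { [P → ( . num )] }  — shift
  I8: { [P → ) .] }  — reduce
  I9: { [A → ( F P .] }  — reduce
  I10: { [P → e . (] }  — shift
  I11: { [P → e ( .] }  — reduce
  I12: { [P → ( num . )] }  — shift
  I13: { [P → ( num ) .] }  — reduce

Every state is either a pure shift/goto state or contains exactly one complete item and nothing to shift — no conflicts. The grammar is LR(0).

Answer: Yes, the grammar is LR(0)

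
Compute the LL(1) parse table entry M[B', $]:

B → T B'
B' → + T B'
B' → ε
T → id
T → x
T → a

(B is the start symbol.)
To find M[B', $], we find productions for B' where $ is in the predict set (PREDICT(N → α) = (FIRST(α) \ {ε}) ∪ (FOLLOW(N) if α ⇒* ε)).

Relevant sets:
  FOLLOW(B') = { $ }

B' → + T B': PREDICT = { '+' }
B' → ε: PREDICT = { $ }
  $ is in predict set, so this production goes in M[B', $]

M[B', $] = B' → ε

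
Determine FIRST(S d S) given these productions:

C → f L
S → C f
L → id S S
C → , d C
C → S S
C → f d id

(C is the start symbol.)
FIRST sets of the non-terminals involved (from the grammar, by fixed-point iteration):
  FIRST(S) = { ',', 'f' }

To compute FIRST(S d S), process the symbols left to right:
Symbol S is a non-terminal. Add FIRST(S) \ {ε} = { ',', 'f' }
S is not nullable (ε ∉ FIRST(S)), so stop here.
FIRST(S d S) = { ',', 'f' }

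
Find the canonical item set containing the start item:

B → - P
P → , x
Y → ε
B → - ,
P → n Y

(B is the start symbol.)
First, augment the grammar with B' → B
I₀ = CLOSURE({ [B' → . B] }):
  [B' → . B] has the dot before B: add [B → . - P], [B → . - ,]
No further items can be added.

I₀ = { [B → . - ,], [B → . - P], [B' → . B] }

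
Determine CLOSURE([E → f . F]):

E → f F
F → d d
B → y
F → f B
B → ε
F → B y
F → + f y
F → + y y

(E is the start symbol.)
Start with: [E → f . F]
  [E → f . F] has the dot before F: add [F → . d d], [F → . f B], [F → . B y], [F → . + f y], [F → . + y y]
  [F → . B y] has the dot before B: add [B → . y], [B → .]
No further items can be added.

CLOSURE = { [B → . y], [B → .], [E → f . F], [F → . + f y], [F → . + y y], [F → . B y], [F → . d d], [F → . f B] }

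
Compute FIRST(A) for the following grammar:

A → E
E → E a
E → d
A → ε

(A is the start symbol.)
{ 'd', ε }

FIRST sets of the other non-terminals involved (by the same procedure, iterated to a fixed point):
  FIRST(E) = { 'd' }

From A → E:
  - E is a non-terminal: add FIRST(E) \ {ε} = { 'd' }
    E is not nullable, so stop
From A → ε:
  - ε-production, so ε ∈ FIRST(A)

Collecting: FIRST(A) = { 'd', ε }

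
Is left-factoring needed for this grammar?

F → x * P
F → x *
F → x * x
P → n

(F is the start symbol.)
Left-factoring is needed when two productions for the same non-terminal
share a common prefix on the right-hand side.

Productions for F:
  F → x * P
  F → x *
  F → x * x

Found common prefix 'x *' in productions for F

Answer: Yes, F has productions with common prefix 'x *'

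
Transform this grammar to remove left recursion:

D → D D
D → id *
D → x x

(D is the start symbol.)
D → id * D'
D → x x D'
D' → D D'
D' → ε

D is directly left-recursive. The standard transformation for
  A → A α₁ | ... | A α_m | β₁ | ... | β_n
is
  A  → β₁ A' | ... | β_n A'
  A' → α₁ A' | ... | α_m A' | ε

D → id * becomes D → id * D'
D → x x becomes D → x x D'
D → D D becomes D' → D D'
Add D' → ε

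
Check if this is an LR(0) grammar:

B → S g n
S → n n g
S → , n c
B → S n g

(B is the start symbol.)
Yes, the grammar is LR(0)

A grammar is LR(0) if no state in the canonical LR(0) collection has:
  - both a shift item (dot before a terminal) and a complete item (shift-reduce conflict), or
  - two or more complete items (reduce-reduce conflict; the accept item [B' → B .] counts as a complete item here).

Augment with B' → B and build the canonical LR(0) collection (I0 = CLOSURE({[B' → . B]}), then GOTO on every symbol after a dot until no new states appear). It has 13 states:
  I0: { [B → . S g n], [B → . S n g], [B' → . B], [S → . , n c], [S → . n n g] }  — shift
  I1: { [S → , . n c] }  — shift
  I2: { [B' → B .] }  — accept
  I3: { [B → S . g n], [B → S . n g] }  — shift
  I4: { [S → n . n g] }  — shift
  I5: { [S → n n . g] }  — shift
  I6: { [S → n n g .] }  — reduce
  I7: { [B → S g . n] }  — shift
  I8: { [B → S n . g] }  — shift
  I9: { [B → S n g .] }  — reduce
  I10: { [B → S g n .] }  — reduce
  I11: { [S → , n . c] }  — shift
  I12: { [S → , n c .] }  — reduce

Every state is either a pure shift/goto state or contains exactly one complete item and nothing to shift — no conflicts. The grammar is LR(0).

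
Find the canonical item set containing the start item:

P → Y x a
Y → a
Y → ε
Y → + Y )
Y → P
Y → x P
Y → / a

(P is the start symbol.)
{ [P → . Y x a], [P' → . P], [Y → . + Y )], [Y → . / a], [Y → . P], [Y → . a], [Y → . x P], [Y → .] }

First, augment the grammar with P' → P
I₀ = CLOSURE({ [P' → . P] }):
  [P' → . P] has the dot before P: add [P → . Y x a]
  [P → . Y x a] has the dot before Y: add [Y → . a], [Y → .], [Y → . + Y )], [Y → . P], [Y → . x P], [Y → . / a]
No further items can be added.

I₀ = { [P → . Y x a], [P' → . P], [Y → . + Y )], [Y → . / a], [Y → . P], [Y → . a], [Y → . x P], [Y → .] }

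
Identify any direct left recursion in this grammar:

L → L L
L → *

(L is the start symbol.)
Yes, L is left-recursive

L → L L: LEFT RECURSIVE (starts with L)
L → *: starts with '*'

The grammar has direct left recursion on: L.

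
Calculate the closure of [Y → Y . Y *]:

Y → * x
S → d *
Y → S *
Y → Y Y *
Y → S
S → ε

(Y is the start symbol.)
To compute CLOSURE, for each item [A → α.Bβ] where B is a non-terminal, add [B → .γ] for all productions B → γ; repeat for the newly added items until nothing changes.

Start with: [Y → Y . Y *]
  [Y → Y . Y *] has the dot before Y: add [Y → . * x], [Y → . S *], [Y → . Y Y *], [Y → . S]
  [Y → . S *] has the dot before S: add [S → . d *], [S → .]
No further items can be added.

CLOSURE = { [S → . d *], [S → .], [Y → . * x], [Y → . S *], [Y → . S], [Y → . Y Y *], [Y → Y . Y *] }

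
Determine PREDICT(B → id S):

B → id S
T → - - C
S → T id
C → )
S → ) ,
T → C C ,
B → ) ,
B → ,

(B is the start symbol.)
{ 'id' }

PREDICT(B → id S) = (FIRST(RHS) \ {ε}) ∪ (FOLLOW(B) if ε ∈ FIRST(RHS), i.e. RHS ⇒* ε)
FIRST(id S) = { 'id' }
ε ∉ FIRST(id S), so FOLLOW(B) is not added.
PREDICT(B → id S) = { 'id' }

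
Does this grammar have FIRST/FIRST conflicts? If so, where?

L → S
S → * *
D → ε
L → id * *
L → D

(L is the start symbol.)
No FIRST/FIRST conflicts.

A FIRST/FIRST conflict occurs when two productions N → α and N → β for the same non-terminal have FIRST(α) ∩ FIRST(β) ≠ ∅ (with ε ∈ FIRST of a nullable right-hand side, so two nullable alternatives also conflict).

FIRST sets of the non-terminals at (or reachable through a nullable prefix from) the front of some alternative:
  FIRST(S) = { '*' }
  FIRST(D) = { ε }

Productions for L:
  L → S: FIRST = { '*' }
  L → id * *: FIRST = { 'id' }
  L → D: FIRST = { ε }
S, D have only one production, so no FIRST/FIRST conflict is possible there.

All alternatives of each non-terminal have pairwise disjoint FIRST sets.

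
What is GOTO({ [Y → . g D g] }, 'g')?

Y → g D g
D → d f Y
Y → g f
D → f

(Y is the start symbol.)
{ [D → . d f Y], [D → . f], [Y → g . D g] }

GOTO(I, 'g') = CLOSURE({ [A → αX.β] : [A → α.Xβ] ∈ I, X = 'g' })

Items with dot before 'g', with the dot advanced:
  [Y → . g D g] → [Y → g . D g]
Closure of the advanced items:
  [Y → g . D g] has the dot before D: add [D → . d f Y], [D → . f]

GOTO = { [D → . d f Y], [D → . f], [Y → g . D g] }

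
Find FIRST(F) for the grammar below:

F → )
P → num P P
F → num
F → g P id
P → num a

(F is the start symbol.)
From F → ):
  - ')' is a terminal: add ')' and stop
From F → num:
  - num is a terminal: add 'num' and stop
From F → g P id:
  - g is a terminal: add 'g' and stop

Collecting: FIRST(F) = { ')', 'g', 'num' }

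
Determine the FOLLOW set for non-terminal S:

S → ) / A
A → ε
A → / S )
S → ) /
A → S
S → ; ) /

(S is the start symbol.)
To compute FOLLOW(S), find every occurrence of S on a right-hand side N → α S β: add FIRST(β) \ {ε}, and if β is empty or nullable also add FOLLOW(N). Iterate to a fixed point.

S is the start symbol, so $ ∈ FOLLOW(S).
In A → / S ): S is followed by ')', add FIRST(')') \ {ε} = { ')' }
In A → S: S is at the end, add FOLLOW(A)

The FOLLOW sets referred to above (computed the same way, to a fixed point):
  FOLLOW(A) = { $, ')' }

Taking the union: FOLLOW(S) = { $, ')' }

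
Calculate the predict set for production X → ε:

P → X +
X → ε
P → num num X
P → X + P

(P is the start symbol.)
{ $, '+' }

PREDICT(X → ε) = (FIRST(RHS) \ {ε}) ∪ (FOLLOW(X) if ε ∈ FIRST(RHS), i.e. RHS ⇒* ε)
The right-hand side is ε (FIRST(ε) = { ε }), so the predict set is FOLLOW(X) = { $, '+' }
PREDICT(X → ε) = { $, '+' }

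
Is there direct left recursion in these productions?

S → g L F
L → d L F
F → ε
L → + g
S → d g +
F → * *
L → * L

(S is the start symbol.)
No direct left recursion

S → g L F: starts with g
L → d L F: starts with d
F → ε: starts with ε
L → + g: starts with '+'
S → d g +: starts with d
F → * *: starts with '*'
L → * L: starts with '*'

No direct left recursion found.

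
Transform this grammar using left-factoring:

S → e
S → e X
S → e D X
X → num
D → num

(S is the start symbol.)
Left-factoring transforms A → αβ₁ | αβ₂ into A → αA' and A' → β₁ | β₂
(α is the longest common prefix among the alternatives). Repeat until
no nonterminal has two alternatives with a common prefix.

Round 1: S has alternatives sharing prefix 'e'. Introduce S': S → e S'
  Add: S' → ε
  Add: S' → X
  Add: S' → D X

No remaining common prefixes — done.

Resulting grammar:
S → e S'
S' → ε
S' → X
S' → D X
X → num
D → num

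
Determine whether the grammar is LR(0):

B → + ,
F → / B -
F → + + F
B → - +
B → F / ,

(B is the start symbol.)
A grammar is LR(0) if no state in the canonical LR(0) collection has:
  - both a shift item (dot before a terminal) and a complete item (shift-reduce conflict), or
  - two or more complete items (reduce-reduce conflict; the accept item [B' → B .] counts as a complete item here).

Augment with B' → B and build the canonical LR(0) collection (I0 = CLOSURE({[B' → . B]}), then GOTO on every symbol after a dot until no new states appear). It has 15 states:
  I0: { [B → . + ,], [B → . - +], [B → . F / ,], [B' → . B], [F → . + + F], [F → . / B -] }  — shift
  I1: { [B → + . ,], [F → + . + F] }  — shift
  I2: { [B → - . +] }  — shift
  I3: { [B → . + ,], [B → . - +], [B → . F / ,], [F → . + + F], [F → . / B -], [F → / . B -] }  — shift
  I4: { [B' → B .] }  — accept
  I5: { [B → F . / ,] }  — shift
  I6: { [B → F / . ,] }  — shift
  I7: { [B → F / , .] }  — reduce
  I8: { [F → / B . -] }  — shift
  I9: { [F → / B - .] }  — reduce
  I10: { [B → - + .] }  — reduce
  I11: { [F → + + . F], [F → . + + F], [F → . / B -] }  — shift
  I12: { [B → + , .] }  — reduce
  I13: { [F → + . + F] }  — shift
  I14: { [F → + + F .] }  — reduce

Every state is either a pure shift/goto state or contains exactly one complete item and nothing to shift — no conflicts. The grammar is LR(0).

Answer: Yes, the grammar is LR(0)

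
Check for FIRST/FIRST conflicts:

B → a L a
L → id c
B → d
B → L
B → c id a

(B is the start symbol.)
A FIRST/FIRST conflict occurs when two productions N → α and N → β for the same non-terminal have FIRST(α) ∩ FIRST(β) ≠ ∅ (with ε ∈ FIRST of a nullable right-hand side, so two nullable alternatives also conflict).

FIRST sets of the non-terminals at (or reachable through a nullable prefix from) the front of some alternative:
  FIRST(L) = { 'id' }

Productions for B:
  B → a L a: FIRST = { 'a' }
  B → d: FIRST = { 'd' }
  B → L: FIRST = { 'id' }
  B → c id a: FIRST = { 'c' }
L has only one production, so no FIRST/FIRST conflict is possible there.

All alternatives of each non-terminal have pairwise disjoint FIRST sets.

Answer: No FIRST/FIRST conflicts.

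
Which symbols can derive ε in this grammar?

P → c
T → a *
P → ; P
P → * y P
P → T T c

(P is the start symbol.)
None

A non-terminal is nullable if it can derive ε (the empty string): either it has an ε-production, or it has a production whose right-hand side consists entirely of nullable non-terminals.

There are no ε-productions, so no non-terminal can derive ε.
No non-terminals are nullable.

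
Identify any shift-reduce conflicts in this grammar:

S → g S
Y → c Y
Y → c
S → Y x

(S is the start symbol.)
Yes — I3: [Y → c .] vs [Y → . c]

A shift-reduce conflict occurs when an LR(0) state has both:
  - a complete (reduce) item [A → α .] (dot at the end), and
  - a shift item [B → β . c γ] (dot before a terminal).

Augment with S' → S and build the canonical LR(0) collection (I0 = CLOSURE({[S' → . S]}), then GOTO on every symbol after a dot until no new states appear). It has 8 states:
  I0: { [S → . Y x], [S → . g S], [S' → . S], [Y → . c Y], [Y → . c] }  — shift
  I1: { [S' → S .] }  — accept
  I2: { [S → Y . x] }  — shift
  I3: { [Y → . c Y], [Y → . c], [Y → c . Y], [Y → c .] }  — shift, reduce
  I4: { [S → . Y x], [S → . g S], [S → g . S], [Y → . c Y], [Y → . c] }  — shift
  I5: { [S → g S .] }  — reduce
  I6: { [Y → c Y .] }  — reduce
  I7: { [S → Y x .] }  — reduce

I3 contains reduce item [Y → c .] and shift items [Y → . c], [Y → . c Y] — shift-reduce conflict.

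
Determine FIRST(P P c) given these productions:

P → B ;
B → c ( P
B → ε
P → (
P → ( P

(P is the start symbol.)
FIRST sets of the non-terminals involved (from the grammar, by fixed-point iteration):
  FIRST(P) = { '(', ';', 'c' }

To compute FIRST(P P c), process the symbols left to right:
Symbol P is a non-terminal. Add FIRST(P) \ {ε} = { '(', ';', 'c' }
P is not nullable (ε ∉ FIRST(P)), so stop here.
FIRST(P P c) = { '(', ';', 'c' }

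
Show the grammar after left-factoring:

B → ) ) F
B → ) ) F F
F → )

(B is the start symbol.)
B → ) ) F B'
B' → ε
B' → F
F → )

Left-factoring transforms A → αβ₁ | αβ₂ into A → αA' and A' → β₁ | β₂
(α is the longest common prefix among the alternatives). Repeat until
no nonterminal has two alternatives with a common prefix.

Round 1: B has alternatives sharing prefix ') ) F'. Introduce B': B → ) ) F B'
  Add: B' → ε
  Add: B' → F

No remaining common prefixes — done.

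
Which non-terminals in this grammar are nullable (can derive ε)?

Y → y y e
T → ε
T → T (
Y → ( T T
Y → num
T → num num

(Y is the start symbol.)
{ 'T' }

ε-productions: T → ε
So T is immediately nullable.
No further non-terminal can be added: every production for the remaining non-terminals contains a terminal or a non-nullable non-terminal.
Nullable = { 'T' }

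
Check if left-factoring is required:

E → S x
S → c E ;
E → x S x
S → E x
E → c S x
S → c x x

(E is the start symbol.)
Yes, S has productions with common prefix 'c'

Left-factoring is needed when two productions for the same non-terminal
share a common prefix on the right-hand side.

Productions for E:
  E → S x
  E → x S x
  E → c S x
Productions for S:
  S → c E ;
  S → E x
  S → c x x

Found common prefix 'c' in productions for S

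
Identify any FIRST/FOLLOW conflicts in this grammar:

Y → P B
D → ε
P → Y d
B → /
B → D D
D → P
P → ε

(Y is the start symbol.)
Yes. D → P with FOLLOW(D) on { '/', 'd' }; P → Y d with FOLLOW(P) on { '/', 'd' }

Nullable non-terminals: B, D, P, Y.
FIRST sets used below: FIRST(D) = { '/', 'd', ε }, FIRST(P) = { '/', 'd', ε }, FIRST(Y) = { '/', 'd', ε }

B: nullable alternative(s) B → D D; FOLLOW(B) = { $, 'd' }
  B → /: FIRST \ {ε} = { '/' } — disjoint from FOLLOW(B)
  B → D D: FIRST \ {ε} = { '/', 'd' } — this is the only nullable alternative, skip

D: nullable alternative(s) D → ε, D → P; FOLLOW(D) = { $, '/', 'd' }
  D → ε: FIRST \ {ε} = { } — disjoint from FOLLOW(D)
  D → P: FIRST \ {ε} = { '/', 'd' } — overlaps FOLLOW(D) on { '/', 'd' }: CONFLICT

P: nullable alternative(s) P → ε; FOLLOW(P) = { $, '/', 'd' }
  P → Y d: FIRST \ {ε} = { '/', 'd' } — overlaps FOLLOW(P) on { '/', 'd' }: CONFLICT
  P → ε: FIRST \ {ε} = { } — this is the only nullable alternative, skip
Y has a nullable alternative but only one production, so nothing to check.

So the grammar has 2 FIRST/FOLLOW conflicts (marked CONFLICT above).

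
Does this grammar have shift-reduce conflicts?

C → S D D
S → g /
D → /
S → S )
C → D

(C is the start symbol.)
No shift-reduce conflicts

A shift-reduce conflict occurs when an LR(0) state has both:
  - a complete (reduce) item [A → α .] (dot at the end), and
  - a shift item [B → β . c γ] (dot before a terminal).

Augment with C' → C and build the canonical LR(0) collection (I0 = CLOSURE({[C' → . C]}), then GOTO on every symbol after a dot until no new states appear). It has 10 states:
  I0: { [C → . D], [C → . S D D], [C' → . C], [D → . /], [S → . S )], [S → . g /] }  — shift
  I1: { [D → / .] }  — reduce
  I2: { [C' → C .] }  — accept
  I3: { [C → D .] }  — reduce
  I4: { [C → S . D D], [D → . /], [S → S . )] }  — shift
  I5: { [S → g . /] }  — shift
  I6: { [S → g / .] }  — reduce
  I7: { [S → S ) .] }  — reduce
  I8: { [C → S D . D], [D → . /] }  — shift
  I9: { [C → S D D .] }  — reduce

No state contains both a complete item and a shift item.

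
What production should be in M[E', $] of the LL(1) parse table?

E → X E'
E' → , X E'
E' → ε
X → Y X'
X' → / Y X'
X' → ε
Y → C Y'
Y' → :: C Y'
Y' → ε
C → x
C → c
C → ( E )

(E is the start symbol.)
To find M[E', $], we find productions for E' where $ is in the predict set (PREDICT(N → α) = (FIRST(α) \ {ε}) ∪ (FOLLOW(N) if α ⇒* ε)).

Relevant sets:
  FOLLOW(E') = { $, ')' }

E' → , X E': PREDICT = { ',' }
E' → ε: PREDICT = { $, ')' }
  $ is in predict set, so this production goes in M[E', $]

M[E', $] = E' → ε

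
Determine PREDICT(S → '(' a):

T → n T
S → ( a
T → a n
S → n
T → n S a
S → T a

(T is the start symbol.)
PREDICT(S → '(' a) = (FIRST(RHS) \ {ε}) ∪ (FOLLOW(S) if ε ∈ FIRST(RHS), i.e. RHS ⇒* ε)
FIRST('(' a) = { '(' }
ε ∉ FIRST('(' a), so FOLLOW(S) is not added.
PREDICT(S → '(' a) = { '(' }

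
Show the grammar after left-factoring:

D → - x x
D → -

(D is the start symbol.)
Left-factoring transforms A → αβ₁ | αβ₂ into A → αA' and A' → β₁ | β₂
(α is the longest common prefix among the alternatives). Repeat until
no nonterminal has two alternatives with a common prefix.

Round 1: D has alternatives sharing prefix '-'. Introduce D': D → - D'
  Add: D' → x x
  Add: D' → ε

No remaining common prefixes — done.

Resulting grammar:
D → - D'
D' → x x
D' → ε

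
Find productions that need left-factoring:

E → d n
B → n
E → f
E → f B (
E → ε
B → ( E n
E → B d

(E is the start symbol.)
Left-factoring is needed when two productions for the same non-terminal
share a common prefix on the right-hand side.

Productions for E:
  E → d n
  E → f
  E → f B (
  E → ε
  E → B d
Productions for B:
  B → n
  B → ( E n

Found common prefix 'f' in productions for E

Answer: Yes, E has productions with common prefix 'f'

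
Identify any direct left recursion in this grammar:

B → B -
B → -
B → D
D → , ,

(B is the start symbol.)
Direct left recursion occurs when N → N α for some non-terminal N (the right-hand side begins with the left-hand side itself).

B → B -: LEFT RECURSIVE (starts with B)
B → -: starts with '-'
B → D: starts with D
D → , ,: starts with ','

The grammar has direct left recursion on: B.

Answer: Yes, B is left-recursive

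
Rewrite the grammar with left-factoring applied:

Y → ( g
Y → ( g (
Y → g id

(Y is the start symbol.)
Y → ( g Y'
Y' → ε
Y' → (
Y → g id

Left-factoring transforms A → αβ₁ | αβ₂ into A → αA' and A' → β₁ | β₂
(α is the longest common prefix among the alternatives). Repeat until
no nonterminal has two alternatives with a common prefix.

Round 1: Y has alternatives sharing prefix '( g'. Introduce Y': Y → ( g Y'
  Add: Y' → ε
  Add: Y' → (

No remaining common prefixes — done.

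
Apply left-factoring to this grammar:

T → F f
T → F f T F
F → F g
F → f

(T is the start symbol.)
T → F f T'
T' → ε
T' → T F
F → F g
F → f

Left-factoring transforms A → αβ₁ | αβ₂ into A → αA' and A' → β₁ | β₂
(α is the longest common prefix among the alternatives). Repeat until
no nonterminal has two alternatives with a common prefix.

Round 1: T has alternatives sharing prefix 'F f'. Introduce T': T → F f T'
  Add: T' → ε
  Add: T' → T F

No remaining common prefixes — done.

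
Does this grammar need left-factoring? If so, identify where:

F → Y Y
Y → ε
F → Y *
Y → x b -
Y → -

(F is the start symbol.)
Left-factoring is needed when two productions for the same non-terminal
share a common prefix on the right-hand side.

Productions for F:
  F → Y Y
  F → Y *
Productions for Y:
  Y → ε
  Y → x b -
  Y → -

Found common prefix 'Y' in productions for F

Answer: Yes, F has productions with common prefix 'Y'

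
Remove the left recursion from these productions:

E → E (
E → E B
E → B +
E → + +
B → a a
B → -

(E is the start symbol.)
E → B + E'
E → + + E'
E' → ( E'
E' → B E'
E' → ε
B → a a
B → -

E is directly left-recursive. The standard transformation for
  A → A α₁ | ... | A α_m | β₁ | ... | β_n
is
  A  → β₁ A' | ... | β_n A'
  A' → α₁ A' | ... | α_m A' | ε

E → B + becomes E → B + E'
E → + + becomes E → + + E'
E → E ( becomes E' → ( E'
E → E B becomes E' → B E'
Add E' → ε

Productions for other non-terminals are unchanged:
  B → a a
  B → -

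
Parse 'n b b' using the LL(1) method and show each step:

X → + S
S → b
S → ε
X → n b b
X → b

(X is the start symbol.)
Stack is shown with the top on the left.

Stack    Input    Action
------------------------
X $      n b b $  output X → n b b
n b b $  n b b $  match 'n'
b b $    b b $    match 'b'
b $      b $      match 'b'
$        $        accept

The string is accepted.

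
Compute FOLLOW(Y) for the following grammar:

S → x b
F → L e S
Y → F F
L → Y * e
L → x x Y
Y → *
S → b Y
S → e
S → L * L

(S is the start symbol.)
To compute FOLLOW(Y), find every occurrence of Y on a right-hand side N → α Y β: add FIRST(β) \ {ε}, and if β is empty or nullable also add FOLLOW(N). Iterate to a fixed point.

In L → Y * e: Y is followed by '*' e, add FIRST('*' e) \ {ε} = { '*' }
In L → x x Y: Y is at the end, add FOLLOW(L)
In S → b Y: Y is at the end, add FOLLOW(S)

The FOLLOW sets referred to above (computed the same way, to a fixed point):
  FOLLOW(L) = { $, '*', 'e', 'x' }
  FOLLOW(S) = { $, '*', 'e', 'x' }

Taking the union: FOLLOW(Y) = { $, '*', 'e', 'x' }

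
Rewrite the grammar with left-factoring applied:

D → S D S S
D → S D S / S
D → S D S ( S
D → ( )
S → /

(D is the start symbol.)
D → S D S D'
D' → S
D' → / S
D' → ( S
D → ( )
S → /

Left-factoring transforms A → αβ₁ | αβ₂ into A → αA' and A' → β₁ | β₂
(α is the longest common prefix among the alternatives). Repeat until
no nonterminal has two alternatives with a common prefix.

Round 1: D has alternatives sharing prefix 'S D S'. Introduce D': D → S D S D'
  Add: D' → S
  Add: D' → / S
  Add: D' → ( S

No remaining common prefixes — done.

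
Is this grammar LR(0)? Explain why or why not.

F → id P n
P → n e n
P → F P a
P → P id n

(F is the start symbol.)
A grammar is LR(0) if no state in the canonical LR(0) collection has:
  - both a shift item (dot before a terminal) and a complete item (shift-reduce conflict), or
  - two or more complete items (reduce-reduce conflict; the accept item [F' → F .] counts as a complete item here).

Augment with F' → F and build the canonical LR(0) collection (I0 = CLOSURE({[F' → . F]}), then GOTO on every symbol after a dot until no new states appear). It has 13 states:
  I0: { [F → . id P n], [F' → . F] }  — shift
  I1: { [F' → F .] }  — accept
  I2: { [F → . id P n], [F → id . P n], [P → . F P a], [P → . P id n], [P → . n e n] }  — shift
  I3: { [F → . id P n], [P → . F P a], [P → . P id n], [P → . n e n], [P → F . P a] }  — shift
  I4: { [F → id P . n], [P → P . id n] }  — shift
  I5: { [P → n . e n] }  — shift
  I6: { [P → n e . n] }  — shift
  I7: { [P → n e n .] }  — reduce
  I8: { [P → P id . n] }  — shift
  I9: { [F → id P n .] }  — reduce
  I10: { [P → P id n .] }  — reduce
  I11: { [P → F P . a], [P → P . id n] }  — shift
  I12: { [P → F P a .] }  — reduce

Every state is either a pure shift/goto state or contains exactly one complete item and nothing to shift — no conflicts. The grammar is LR(0).

Answer: Yes, the grammar is LR(0)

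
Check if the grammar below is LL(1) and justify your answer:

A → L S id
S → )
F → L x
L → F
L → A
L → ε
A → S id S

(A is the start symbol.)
No. Predict set conflict for A: { ')' }

A grammar is LL(1) if for each non-terminal N with multiple productions, the predict sets of those productions are pairwise disjoint, where PREDICT(N → α) = (FIRST(α) \ {ε}) ∪ (FOLLOW(N) if α ⇒* ε).

Relevant sets:
  FIRST(L) = { ')', 'x', ε }
  FIRST(S) = { ')' }
  FIRST(F) = { ')', 'x' }
  FIRST(A) = { ')', 'x' }
  FOLLOW(L) = { ')', 'x' }

For A:
  PREDICT(A → L S id) = { ')', 'x' }
  PREDICT(A → S id S) = { ')' }
For L:
  PREDICT(L → F) = { ')', 'x' }
  PREDICT(L → A) = { ')', 'x' }
  PREDICT(L → ε) = { ')', 'x' }
S, F have a single production, so nothing to check there.

Conflict found: Predict set conflict for A: { ')' }
The grammar is NOT LL(1).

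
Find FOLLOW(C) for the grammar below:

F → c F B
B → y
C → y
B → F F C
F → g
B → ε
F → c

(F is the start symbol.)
{ $, 'c', 'g', 'y' }

To compute FOLLOW(C), find every occurrence of C on a right-hand side N → α C β: add FIRST(β) \ {ε}, and if β is empty or nullable also add FOLLOW(N). Iterate to a fixed point.

In B → F F C: C is at the end, add FOLLOW(B)

The FOLLOW sets referred to above (computed the same way, to a fixed point):
  FOLLOW(B) = { $, 'c', 'g', 'y' }

Taking the union: FOLLOW(C) = { $, 'c', 'g', 'y' }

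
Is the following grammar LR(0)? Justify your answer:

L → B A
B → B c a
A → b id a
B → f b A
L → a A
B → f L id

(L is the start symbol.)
A grammar is LR(0) if no state in the canonical LR(0) collection has:
  - both a shift item (dot before a terminal) and a complete item (shift-reduce conflict), or
  - two or more complete items (reduce-reduce conflict; the accept item [L' → L .] counts as a complete item here).

Augment with L' → L and build the canonical LR(0) collection (I0 = CLOSURE({[L' → . L]}), then GOTO on every symbol after a dot until no new states appear). It has 16 states:
  I0: { [B → . B c a], [B → . f L id], [B → . f b A], [L → . B A], [L → . a A], [L' → . L] }  — shift
  I1: { [A → . b id a], [B → B . c a], [L → B . A] }  — shift
  I2: { [L' → L .] }  — accept
  I3: { [A → . b id a], [L → a . A] }  — shift
  I4: { [B → . B c a], [B → . f L id], [B → . f b A], [B → f . L id], [B → f . b A], [L → . B A], [L → . a A] }  — shift
  I5: { [B → f L . id] }  — shift
  I6: { [A → . b id a], [B → f b . A] }  — shift
  I7: { [B → f b A .] }  — reduce
  I8: { [A → b . id a] }  — shift
  I9: { [A → b id . a] }  — shift
  I10: { [A → b id a .] }  — reduce
  I11: { [B → f L id .] }  — reduce
  I12: { [L → a A .] }  — reduce
  I13: { [L → B A .] }  — reduce
  I14: { [B → B c . a] }  — shift
  I15: { [B → B c a .] }  — reduce

Every state is either a pure shift/goto state or contains exactly one complete item and nothing to shift — no conflicts. The grammar is LR(0).

Answer: Yes, the grammar is LR(0)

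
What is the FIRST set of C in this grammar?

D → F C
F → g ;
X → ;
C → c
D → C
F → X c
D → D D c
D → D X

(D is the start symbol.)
{ 'c' }

From C → c:
  - c is a terminal: add 'c' and stop

Collecting: FIRST(C) = { 'c' }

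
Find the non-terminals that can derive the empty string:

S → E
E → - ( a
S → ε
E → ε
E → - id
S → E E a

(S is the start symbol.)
A non-terminal is nullable if it can derive ε (the empty string): either it has an ε-production, or it has a production whose right-hand side consists entirely of nullable non-terminals.

ε-productions: S → ε, E → ε
So S, E are immediately nullable.
Every non-terminal is now nullable.
Nullable = { 'E', 'S' }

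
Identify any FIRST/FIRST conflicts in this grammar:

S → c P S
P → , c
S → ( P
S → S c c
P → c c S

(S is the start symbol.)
A FIRST/FIRST conflict occurs when two productions N → α and N → β for the same non-terminal have FIRST(α) ∩ FIRST(β) ≠ ∅ (with ε ∈ FIRST of a nullable right-hand side, so two nullable alternatives also conflict).

FIRST sets of the non-terminals at (or reachable through a nullable prefix from) the front of some alternative:
  FIRST(S) = { '(', 'c' }

Productions for S:
  S → c P S: FIRST = { 'c' }
  S → ( P: FIRST = { '(' }
  S → S c c: FIRST = { '(', 'c' }
Productions for P:
  P → , c: FIRST = { ',' }
  P → c c S: FIRST = { 'c' }

Conflict for S: S → c P S and S → S c c
  Overlap: { 'c' }
Conflict for S: S → ( P and S → S c c
  Overlap: { '(' }

Answer: Yes. S → c P S / S → S c c on { 'c' }; S → '(' P / S → S c c on { '(' }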